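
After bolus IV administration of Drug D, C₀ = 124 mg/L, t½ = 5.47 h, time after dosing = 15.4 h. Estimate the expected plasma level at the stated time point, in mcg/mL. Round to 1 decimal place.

k = ln2 / t½ = 0.693147 / 5.47 = 0.1267 h⁻¹
C = C₀ · e^(−k·t) = 124.0 × e^(−0.1267 × 15.4)
  = 124.0 × 0.1421 = 17.62 mg/L
(17.62 mg/L = 17.62 mcg/mL)

17.6 mcg/mL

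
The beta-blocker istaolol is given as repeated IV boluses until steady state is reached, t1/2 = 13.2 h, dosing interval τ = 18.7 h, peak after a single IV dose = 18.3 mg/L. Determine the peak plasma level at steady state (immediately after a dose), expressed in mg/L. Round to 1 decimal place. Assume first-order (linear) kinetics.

k = ln2 / t½ = 0.693147 / 13.2 = 0.05251 h⁻¹
e^(−kτ) = e^(−0.05251 × 18.7) = 0.3746
Accumulation ratio R = 1 / (1 − e^(−kτ)) = 1 / (1 − 0.3746) = 1.599
Steady-state peak = C₀ × R = 18.3 × 1.599 = 29.26 mg/L

29.3 mg/L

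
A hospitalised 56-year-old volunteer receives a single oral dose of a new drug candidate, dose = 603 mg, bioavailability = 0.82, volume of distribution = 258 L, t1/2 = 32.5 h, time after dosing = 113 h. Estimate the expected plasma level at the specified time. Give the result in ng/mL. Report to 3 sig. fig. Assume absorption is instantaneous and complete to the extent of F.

Amount reaching circulation = F × Dose = 0.82 × 603.0 = 494.5 mg
C₀ = F·Dose / Vd = 494.5 / 258 = 1.917 mg/L
k = ln2 / t½ = 0.693147 / 32.5 = 0.02133 h⁻¹
C = C₀ · e^(−k·t) = 1.917 × e^(−0.02133 × 113)
  = 1.917 × 0.08979 = 0.1721 mg/L
Convert: 0.1721 mg/L × 1000 = 172.1 ng/mL

172 ng/mL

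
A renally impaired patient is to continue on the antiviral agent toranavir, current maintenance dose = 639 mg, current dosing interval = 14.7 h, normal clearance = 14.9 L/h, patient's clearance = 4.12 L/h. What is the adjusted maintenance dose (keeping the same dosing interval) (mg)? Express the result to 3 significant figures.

To keep the same average steady-state level, dosing rate must scale with clearance.
CL ratio = 4.12 / 14.9 = 0.2765
New dose (same interval) = 639 × 0.2765 = 176.7 mg

177 mg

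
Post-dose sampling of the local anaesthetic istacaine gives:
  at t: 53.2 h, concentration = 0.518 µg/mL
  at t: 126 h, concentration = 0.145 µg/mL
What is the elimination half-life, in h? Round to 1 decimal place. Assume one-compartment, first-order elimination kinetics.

39.6 h

k = ln(C₁/C₂) / (t₂ − t₁) = ln(0.518/0.145) / (126 − 53.2)
  = 1.273 / 72.80 = 0.01749 h⁻¹
t½ = ln2 / k = 0.693147 / 0.01749 = 39.63 h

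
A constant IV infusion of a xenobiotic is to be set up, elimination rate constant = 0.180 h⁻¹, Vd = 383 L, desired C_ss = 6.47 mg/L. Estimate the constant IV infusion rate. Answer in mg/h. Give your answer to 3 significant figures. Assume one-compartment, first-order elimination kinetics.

CL = k × Vd = 0.1800 × 383 = 68.94 L/h
At steady state, infusion rate R₀ = Css × CL = 6.47 × 68.94 = 446.0 mg/h

446 mg/h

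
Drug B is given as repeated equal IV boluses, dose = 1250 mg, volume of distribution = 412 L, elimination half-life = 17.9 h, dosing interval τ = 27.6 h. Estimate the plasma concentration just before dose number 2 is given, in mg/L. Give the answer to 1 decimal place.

C₀ per dose = Dose / Vd = 1250 / 412 = 3.034 mg/L
k = ln2 / t½ = 0.693147 / 17.9 = 0.03872 h⁻¹
Fraction remaining after one interval: r = e^(−kτ) = e^(−0.03872 × 27.6) = 0.3435
Before dose 2, 1 dose has been given (aged 1τ).
C_trough = C₀ × r = 3.034 × 0.3435 = 1.042 mg/L

1.0 mg/L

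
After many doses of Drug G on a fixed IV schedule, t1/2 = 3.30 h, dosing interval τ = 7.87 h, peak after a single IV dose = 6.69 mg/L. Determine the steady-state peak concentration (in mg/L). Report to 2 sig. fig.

k = ln2 / t½ = 0.693147 / 3.30 = 0.2100 h⁻¹
e^(−kτ) = e^(−0.2100 × 7.87) = 0.1915
Accumulation ratio R = 1 / (1 − e^(−kτ)) = 1 / (1 − 0.1915) = 1.237
Steady-state peak = C₀ × R = 6.69 × 1.237 = 8.276 mg/L

8.3 mg/L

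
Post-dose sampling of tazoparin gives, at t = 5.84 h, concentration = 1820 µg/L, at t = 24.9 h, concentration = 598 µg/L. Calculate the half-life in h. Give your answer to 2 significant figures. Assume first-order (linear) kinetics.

12 h

k = ln(C₁/C₂) / (t₂ − t₁) = ln(1820/598) / (24.9 − 5.84)
  = 1.113 / 19.06 = 0.05839 h⁻¹
t½ = ln2 / k = 0.693147 / 0.05839 = 11.87 h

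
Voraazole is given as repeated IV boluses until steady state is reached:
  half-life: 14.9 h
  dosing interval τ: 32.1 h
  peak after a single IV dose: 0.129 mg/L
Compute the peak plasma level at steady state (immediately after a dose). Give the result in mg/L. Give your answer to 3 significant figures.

k = ln2 / t½ = 0.693147 / 14.9 = 0.04652 h⁻¹
e^(−kτ) = e^(−0.04652 × 32.1) = 0.2246
Accumulation ratio R = 1 / (1 − e^(−kτ)) = 1 / (1 − 0.2246) = 1.290
Steady-state peak = C₀ × R = 0.129 × 1.290 = 0.1664 mg/L

0.166 mg/L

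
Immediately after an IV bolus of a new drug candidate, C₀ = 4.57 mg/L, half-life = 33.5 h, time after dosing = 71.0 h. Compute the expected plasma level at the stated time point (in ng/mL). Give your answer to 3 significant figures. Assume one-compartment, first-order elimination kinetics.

k = ln2 / t½ = 0.693147 / 33.5 = 0.02069 h⁻¹
C = C₀ · e^(−k·t) = 4.570 × e^(−0.02069 × 71.0)
  = 4.570 × 0.2302 = 1.052 mg/L
Convert: 1.052 mg/L × 1000 = 1052 ng/mL

1050 ng/mL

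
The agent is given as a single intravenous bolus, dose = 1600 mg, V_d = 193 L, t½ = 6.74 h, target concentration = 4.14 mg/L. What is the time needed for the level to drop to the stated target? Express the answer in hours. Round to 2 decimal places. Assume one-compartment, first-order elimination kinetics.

C₀ = Dose / Vd = 1600 / 193 = 8.290 mg/L
k = ln2 / t½ = 0.693147 / 6.74 = 0.1028 h⁻¹
t = ln(C₀ / C) / k = ln(8.290 / 4.14) / 0.1028
  = ln(2.002) / 0.1028 = 0.6941 / 0.1028 = 6.752 h

6.75 h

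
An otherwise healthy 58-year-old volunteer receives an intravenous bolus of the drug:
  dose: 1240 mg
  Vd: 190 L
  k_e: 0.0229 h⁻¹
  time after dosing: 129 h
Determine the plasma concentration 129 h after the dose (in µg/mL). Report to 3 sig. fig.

C₀ = Dose / Vd = 1240 / 190 = 6.526 mg/L
C = C₀ · e^(−k·t) = 6.526 × e^(−0.02290 × 129)
  = 6.526 × 0.05213 = 0.3402 mg/L
(0.3402 mg/L = 0.3402 µg/mL)

0.340 µg/mL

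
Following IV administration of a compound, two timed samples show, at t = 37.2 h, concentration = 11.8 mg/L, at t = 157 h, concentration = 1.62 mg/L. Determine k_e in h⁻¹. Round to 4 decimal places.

k = ln(C₁/C₂) / (t₂ − t₁) = ln(11.8/1.62) / (157 − 37.2)
  = 1.986 / 119.8 = 0.01658 h⁻¹

0.0166 h⁻¹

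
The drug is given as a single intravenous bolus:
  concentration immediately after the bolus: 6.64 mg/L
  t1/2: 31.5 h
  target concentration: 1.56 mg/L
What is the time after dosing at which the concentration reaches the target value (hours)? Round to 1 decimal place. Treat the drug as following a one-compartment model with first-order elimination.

k = ln2 / t½ = 0.693147 / 31.5 = 0.02200 h⁻¹
t = ln(C₀ / C) / k = ln(6.640 / 1.56) / 0.02200
  = ln(4.256) / 0.02200 = 1.448 / 0.02200 = 65.82 h

65.8 h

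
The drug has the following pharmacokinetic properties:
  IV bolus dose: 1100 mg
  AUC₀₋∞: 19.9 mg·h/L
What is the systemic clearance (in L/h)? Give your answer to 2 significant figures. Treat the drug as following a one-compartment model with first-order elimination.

CL = Dose / AUC = 1100 / 19.9 = 55.28 L/h

55 L/h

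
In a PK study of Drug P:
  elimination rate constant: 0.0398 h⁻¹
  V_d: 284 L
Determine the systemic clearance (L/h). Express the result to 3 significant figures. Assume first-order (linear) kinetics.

CL = k × Vd = 0.0398 × 284 = 11.30 L/h

11.3 L/h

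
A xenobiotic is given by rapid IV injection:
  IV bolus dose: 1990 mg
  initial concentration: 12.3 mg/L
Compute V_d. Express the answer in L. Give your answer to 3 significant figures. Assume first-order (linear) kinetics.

Vd = Dose / C₀ = 1990 / 12.3 = 161.8 L

162 L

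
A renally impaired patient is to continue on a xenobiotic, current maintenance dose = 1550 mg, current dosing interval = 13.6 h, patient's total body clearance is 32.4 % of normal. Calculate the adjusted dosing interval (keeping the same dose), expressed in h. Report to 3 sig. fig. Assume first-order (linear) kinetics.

42.0 h

To keep the same average steady-state level, dosing rate must scale with clearance.
CL ratio = 32.4 / 100 = 0.3240
New interval (same dose) = 13.6 / 0.3240 = 41.98 h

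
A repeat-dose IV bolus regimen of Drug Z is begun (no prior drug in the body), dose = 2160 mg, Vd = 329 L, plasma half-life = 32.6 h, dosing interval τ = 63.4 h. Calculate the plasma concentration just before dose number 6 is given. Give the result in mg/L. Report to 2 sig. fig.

C₀ per dose = Dose / Vd = 2160 / 329 = 6.565 mg/L
k = ln2 / t½ = 0.693147 / 32.6 = 0.02126 h⁻¹
Fraction remaining after one interval: r = e^(−kτ) = e^(−0.02126 × 63.4) = 0.2598
Before dose 6, 5 doses have been given (aged 1τ, 2τ, 3τ, 4τ, 5τ).
C_trough = C₀ × (r + r² + … + r^5) = C₀ × r(1−r^5)/(1−r)
        = 6.565 × 0.2598 × (1 − 0.001184) / (1 − 0.2598) = 2.301 mg/L

2.3 mg/L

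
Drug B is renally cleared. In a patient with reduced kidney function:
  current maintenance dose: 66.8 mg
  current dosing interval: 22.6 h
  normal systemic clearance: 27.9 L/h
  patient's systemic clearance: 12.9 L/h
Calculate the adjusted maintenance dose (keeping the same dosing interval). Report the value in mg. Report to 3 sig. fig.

To keep the same average steady-state level, dosing rate must scale with clearance.
CL ratio = 12.9 / 27.9 = 0.4624
New dose (same interval) = 66.8 × 0.4624 = 30.89 mg

30.9 mg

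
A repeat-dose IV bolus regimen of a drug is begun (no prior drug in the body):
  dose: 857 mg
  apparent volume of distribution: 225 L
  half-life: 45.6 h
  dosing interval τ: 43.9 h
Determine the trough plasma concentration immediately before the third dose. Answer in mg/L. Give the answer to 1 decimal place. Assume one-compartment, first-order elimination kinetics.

C₀ per dose = Dose / Vd = 857 / 225 = 3.809 mg/L
k = ln2 / t½ = 0.693147 / 45.6 = 0.01520 h⁻¹
Fraction remaining after one interval: r = e^(−kτ) = e^(−0.01520 × 43.9) = 0.5131
Before dose 3, 2 doses have been given (aged 1τ, 2τ).
C_trough = C₀ × (r + r²) = 3.809 × (0.5131 + 0.2633) = 2.957 mg/L

3.0 mg/L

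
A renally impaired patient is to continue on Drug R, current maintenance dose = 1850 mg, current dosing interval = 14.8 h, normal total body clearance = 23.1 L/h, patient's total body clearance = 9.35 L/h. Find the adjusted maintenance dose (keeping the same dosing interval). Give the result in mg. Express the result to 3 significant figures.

To keep the same average steady-state level, dosing rate must scale with clearance.
CL ratio = 9.35 / 23.1 = 0.4048
New dose (same interval) = 1850 × 0.4048 = 748.9 mg

749 mg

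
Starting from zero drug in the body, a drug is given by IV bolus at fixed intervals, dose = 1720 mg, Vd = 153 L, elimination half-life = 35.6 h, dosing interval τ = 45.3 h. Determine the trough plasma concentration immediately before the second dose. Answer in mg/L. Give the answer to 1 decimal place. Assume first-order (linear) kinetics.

C₀ per dose = Dose / Vd = 1720 / 153 = 11.24 mg/L
k = ln2 / t½ = 0.693147 / 35.6 = 0.01947 h⁻¹
Fraction remaining after one interval: r = e^(−kτ) = e^(−0.01947 × 45.3) = 0.4140
Before dose 2, 1 dose has been given (aged 1τ).
C_trough = C₀ × r = 11.24 × 0.4140 = 4.653 mg/L

4.7 mg/L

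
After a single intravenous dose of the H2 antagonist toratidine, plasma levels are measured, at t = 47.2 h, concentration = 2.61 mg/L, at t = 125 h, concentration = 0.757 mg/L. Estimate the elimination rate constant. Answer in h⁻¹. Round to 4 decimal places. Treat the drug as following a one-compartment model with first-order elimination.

k = ln(C₁/C₂) / (t₂ − t₁) = ln(2.61/0.757) / (125 − 47.2)
  = 1.238 / 77.80 = 0.01591 h⁻¹

0.0159 h⁻¹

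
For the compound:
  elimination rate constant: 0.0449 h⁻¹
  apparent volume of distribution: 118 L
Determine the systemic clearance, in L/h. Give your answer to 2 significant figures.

5.3 L/h

CL = k × Vd = 0.0449 × 118 = 5.298 L/h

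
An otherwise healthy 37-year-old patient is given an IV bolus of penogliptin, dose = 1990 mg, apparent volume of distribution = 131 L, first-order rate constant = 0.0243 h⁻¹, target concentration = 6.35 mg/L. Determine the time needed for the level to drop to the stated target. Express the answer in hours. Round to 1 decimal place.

C₀ = Dose / Vd = 1990 / 131 = 15.19 mg/L
t = ln(C₀ / C) / k = ln(15.19 / 6.35) / 0.02430
  = ln(2.392) / 0.02430 = 0.8721 / 0.02430 = 35.89 h

35.9 h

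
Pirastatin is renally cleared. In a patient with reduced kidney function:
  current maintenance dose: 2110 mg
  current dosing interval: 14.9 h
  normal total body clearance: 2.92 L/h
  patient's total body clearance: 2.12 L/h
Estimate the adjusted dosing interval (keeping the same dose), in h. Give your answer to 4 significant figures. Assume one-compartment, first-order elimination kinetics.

20.52 h

To keep the same average steady-state level, dosing rate must scale with clearance.
CL ratio = 2.12 / 2.92 = 0.7260
New interval (same dose) = 14.9 / 0.7260 = 20.52 h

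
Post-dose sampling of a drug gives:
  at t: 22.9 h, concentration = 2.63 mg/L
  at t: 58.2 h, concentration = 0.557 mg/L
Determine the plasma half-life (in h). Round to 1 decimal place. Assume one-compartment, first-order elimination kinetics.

k = ln(C₁/C₂) / (t₂ − t₁) = ln(2.63/0.557) / (58.2 − 22.9)
  = 1.552 / 35.30 = 0.04397 h⁻¹
t½ = ln2 / k = 0.693147 / 0.04397 = 15.76 h

15.8 h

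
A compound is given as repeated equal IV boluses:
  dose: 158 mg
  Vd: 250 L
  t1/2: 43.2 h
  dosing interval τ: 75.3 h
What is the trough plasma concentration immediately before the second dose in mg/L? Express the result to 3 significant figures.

0.189 mg/L

C₀ per dose = Dose / Vd = 158 / 250 = 0.6320 mg/L
k = ln2 / t½ = 0.693147 / 43.2 = 0.01605 h⁻¹
Fraction remaining after one interval: r = e^(−kτ) = e^(−0.01605 × 75.3) = 0.2986
Before dose 2, 1 dose has been given (aged 1τ).
C_trough = C₀ × r = 0.6320 × 0.2986 = 0.1887 mg/L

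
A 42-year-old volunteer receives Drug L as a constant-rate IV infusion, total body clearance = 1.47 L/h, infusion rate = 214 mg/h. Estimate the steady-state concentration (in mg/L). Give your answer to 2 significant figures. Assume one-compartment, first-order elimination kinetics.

150 mg/L

At steady state Css = R₀ / CL = 214 / 1.470 = 145.6 mg/L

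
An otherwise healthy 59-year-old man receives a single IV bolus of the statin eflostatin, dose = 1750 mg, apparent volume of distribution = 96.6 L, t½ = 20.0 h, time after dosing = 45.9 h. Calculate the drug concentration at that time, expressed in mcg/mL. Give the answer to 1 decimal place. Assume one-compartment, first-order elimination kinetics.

C₀ = Dose / Vd = 1750 / 96.6 = 18.12 mg/L
k = ln2 / t½ = 0.693147 / 20.0 = 0.03466 h⁻¹
C = C₀ · e^(−k·t) = 18.12 × e^(−0.03466 × 45.9)
  = 18.12 × 0.2037 = 3.691 mg/L
(3.691 mg/L = 3.691 mcg/mL)

3.7 mcg/mL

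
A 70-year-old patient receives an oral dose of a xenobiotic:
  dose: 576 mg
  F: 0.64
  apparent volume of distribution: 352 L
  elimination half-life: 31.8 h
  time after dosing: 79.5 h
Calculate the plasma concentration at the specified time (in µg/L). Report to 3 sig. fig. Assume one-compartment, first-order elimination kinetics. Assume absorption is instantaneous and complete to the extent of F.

Amount reaching circulation = F × Dose = 0.64 × 576.0 = 368.6 mg
C₀ = F·Dose / Vd = 368.6 / 352 = 1.047 mg/L
k = ln2 / t½ = 0.693147 / 31.8 = 0.02180 h⁻¹
C = C₀ · e^(−k·t) = 1.047 × e^(−0.02180 × 79.5)
  = 1.047 × 0.1767 = 0.1850 mg/L
Convert: 0.1850 mg/L × 1000 = 185.0 µg/L

185 µg/L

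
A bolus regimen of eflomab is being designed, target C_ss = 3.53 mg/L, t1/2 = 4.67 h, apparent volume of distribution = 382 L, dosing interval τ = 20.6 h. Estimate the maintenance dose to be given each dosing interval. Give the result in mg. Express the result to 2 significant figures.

k = ln2 / t½ = 0.693147 / 4.67 = 0.1484 h⁻¹
CL = k × Vd = 0.1484 × 382 = 56.69 L/h
At steady state, Dose/τ = Css × CL.
Dose = Css × CL × τ = 3.53 × 56.69 × 20.6 = 4122 mg

4100 mg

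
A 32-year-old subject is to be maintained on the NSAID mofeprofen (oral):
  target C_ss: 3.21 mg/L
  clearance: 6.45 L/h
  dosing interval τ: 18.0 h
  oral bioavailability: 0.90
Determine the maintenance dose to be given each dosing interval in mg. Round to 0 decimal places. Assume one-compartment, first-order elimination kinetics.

414 mg

At steady state, F × (Dose/τ) = Css × CL.
Dose = Css × CL × τ / F = 3.21 × 6.450 × 18.0 / 0.90 = 414.1 mg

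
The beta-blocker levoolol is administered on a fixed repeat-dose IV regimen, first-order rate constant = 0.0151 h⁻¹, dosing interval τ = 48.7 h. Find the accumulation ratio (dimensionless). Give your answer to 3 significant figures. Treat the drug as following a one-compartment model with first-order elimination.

e^(−kτ) = e^(−0.01510 × 48.7) = 0.4793
Accumulation ratio R = 1 / (1 − e^(−kτ)) = 1 / (1 − 0.4793) = 1.920

1.92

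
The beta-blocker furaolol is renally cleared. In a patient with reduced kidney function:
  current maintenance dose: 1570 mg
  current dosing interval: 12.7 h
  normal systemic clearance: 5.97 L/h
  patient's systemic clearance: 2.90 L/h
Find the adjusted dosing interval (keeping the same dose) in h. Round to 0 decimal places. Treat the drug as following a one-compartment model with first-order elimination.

26 h

To keep the same average steady-state level, dosing rate must scale with clearance.
CL ratio = 2.90 / 5.97 = 0.4858
New interval (same dose) = 12.7 / 0.4858 = 26.14 h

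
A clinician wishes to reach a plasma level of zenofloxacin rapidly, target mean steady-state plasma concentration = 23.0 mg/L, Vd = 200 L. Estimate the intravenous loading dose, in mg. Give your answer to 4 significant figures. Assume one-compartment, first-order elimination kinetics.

4600 mg

LD = Css × Vd = 23.0 × 200 = 4600 mg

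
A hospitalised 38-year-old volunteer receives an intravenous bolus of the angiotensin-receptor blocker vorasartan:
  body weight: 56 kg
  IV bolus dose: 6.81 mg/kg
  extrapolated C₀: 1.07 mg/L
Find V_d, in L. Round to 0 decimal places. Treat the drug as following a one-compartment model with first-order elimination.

356 L

Dose = 6.81 × 56 = 381.4 mg
Vd = Dose / C₀ = 381.4 / 1.07 = 356.4 L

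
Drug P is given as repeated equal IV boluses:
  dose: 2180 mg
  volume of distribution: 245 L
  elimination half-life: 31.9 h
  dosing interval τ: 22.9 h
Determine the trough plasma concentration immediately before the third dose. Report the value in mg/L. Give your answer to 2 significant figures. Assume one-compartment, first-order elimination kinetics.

C₀ per dose = Dose / Vd = 2180 / 245 = 8.898 mg/L
k = ln2 / t½ = 0.693147 / 31.9 = 0.02173 h⁻¹
Fraction remaining after one interval: r = e^(−kτ) = e^(−0.02173 × 22.9) = 0.6080
Before dose 3, 2 doses have been given (aged 1τ, 2τ).
C_trough = C₀ × (r + r²) = 8.898 × (0.6080 + 0.3697) = 8.700 mg/L

8.7 mg/L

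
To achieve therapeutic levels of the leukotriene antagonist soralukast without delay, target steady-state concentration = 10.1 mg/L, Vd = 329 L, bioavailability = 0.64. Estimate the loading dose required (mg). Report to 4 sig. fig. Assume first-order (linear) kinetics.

5192 mg

LD = Css × Vd / F = 10.1 × 329 / 0.64 = 5192 mg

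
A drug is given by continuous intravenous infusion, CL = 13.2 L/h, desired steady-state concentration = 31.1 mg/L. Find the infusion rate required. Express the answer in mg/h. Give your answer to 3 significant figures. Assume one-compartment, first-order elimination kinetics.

411 mg/h

At steady state, infusion rate R₀ = Css × CL = 31.1 × 13.20 = 410.5 mg/h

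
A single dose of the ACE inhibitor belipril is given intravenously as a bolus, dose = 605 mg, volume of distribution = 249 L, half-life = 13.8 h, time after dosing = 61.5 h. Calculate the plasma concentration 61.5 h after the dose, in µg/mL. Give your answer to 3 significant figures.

C₀ = Dose / Vd = 605.0 / 249 = 2.430 mg/L
k = ln2 / t½ = 0.693147 / 13.8 = 0.05023 h⁻¹
C = C₀ · e^(−k·t) = 2.430 × e^(−0.05023 × 61.5)
  = 2.430 × 0.04554 = 0.1107 mg/L
(0.1107 mg/L = 0.1107 µg/mL)

0.111 µg/mL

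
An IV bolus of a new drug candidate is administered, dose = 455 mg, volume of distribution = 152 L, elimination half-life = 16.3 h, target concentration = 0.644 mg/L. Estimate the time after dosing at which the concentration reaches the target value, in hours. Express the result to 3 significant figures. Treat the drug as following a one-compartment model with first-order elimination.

C₀ = Dose / Vd = 455.0 / 152 = 2.993 mg/L
k = ln2 / t½ = 0.693147 / 16.3 = 0.04252 h⁻¹
t = ln(C₀ / C) / k = ln(2.993 / 0.644) / 0.04252
  = ln(4.648) / 0.04252 = 1.536 / 0.04252 = 36.12 h

36.1 h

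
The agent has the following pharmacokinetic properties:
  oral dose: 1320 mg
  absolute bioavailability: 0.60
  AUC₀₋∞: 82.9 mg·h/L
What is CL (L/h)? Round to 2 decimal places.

9.55 L/h

CL = F·Dose / AUC = 0.60 × 1320 / 82.9 = 9.554 L/h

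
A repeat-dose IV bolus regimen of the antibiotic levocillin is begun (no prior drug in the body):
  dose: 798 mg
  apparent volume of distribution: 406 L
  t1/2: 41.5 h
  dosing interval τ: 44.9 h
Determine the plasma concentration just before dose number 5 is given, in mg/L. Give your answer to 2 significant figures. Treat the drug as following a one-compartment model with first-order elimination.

1.7 mg/L

C₀ per dose = Dose / Vd = 798 / 406 = 1.966 mg/L
k = ln2 / t½ = 0.693147 / 41.5 = 0.01670 h⁻¹
Fraction remaining after one interval: r = e^(−kτ) = e^(−0.01670 × 44.9) = 0.4724
Before dose 5, 4 doses have been given (aged 1τ, 2τ, 3τ, 4τ).
C_trough = C₀ × (r + r² + … + r^4) = C₀ × r(1−r^4)/(1−r)
        = 1.966 × 0.4724 × (1 − 0.04980) / (1 − 0.4724) = 1.673 mg/L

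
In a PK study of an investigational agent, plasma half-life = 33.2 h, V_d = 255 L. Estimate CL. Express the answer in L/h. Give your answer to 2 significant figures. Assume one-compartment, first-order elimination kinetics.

k = ln2 / t½ = 0.693147 / 33.2 = 0.02088 h⁻¹
CL = k × Vd = 0.02088 × 255 = 5.324 L/h

5.3 L/h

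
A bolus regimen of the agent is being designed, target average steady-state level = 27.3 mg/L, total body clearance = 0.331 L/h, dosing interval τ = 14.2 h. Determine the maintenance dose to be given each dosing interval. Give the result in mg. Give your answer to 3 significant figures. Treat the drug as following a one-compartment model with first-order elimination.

128 mg

At steady state, Dose/τ = Css × CL.
Dose = Css × CL × τ = 27.3 × 0.3310 × 14.2 = 128.3 mg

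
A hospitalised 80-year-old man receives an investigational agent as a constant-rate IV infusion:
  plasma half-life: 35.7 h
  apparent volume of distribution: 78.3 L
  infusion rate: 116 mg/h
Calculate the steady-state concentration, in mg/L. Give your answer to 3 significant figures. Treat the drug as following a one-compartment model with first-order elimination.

k = ln2 / t½ = 0.693147 / 35.7 = 0.01942 h⁻¹
CL = k × Vd = 0.01942 × 78.3 = 1.521 L/h
At steady state Css = R₀ / CL = 116 / 1.521 = 76.27 mg/L

76.3 mg/L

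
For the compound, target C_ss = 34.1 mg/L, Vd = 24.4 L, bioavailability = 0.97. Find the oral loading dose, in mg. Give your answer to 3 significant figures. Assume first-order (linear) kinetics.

LD = Css × Vd / F = 34.1 × 24.4 / 0.97 = 857.8 mg

858 mg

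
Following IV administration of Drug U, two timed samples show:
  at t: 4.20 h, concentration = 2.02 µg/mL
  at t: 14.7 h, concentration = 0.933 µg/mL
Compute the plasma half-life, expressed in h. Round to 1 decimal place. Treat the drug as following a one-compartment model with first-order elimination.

k = ln(C₁/C₂) / (t₂ − t₁) = ln(2.02/0.933) / (14.7 − 4.20)
  = 0.7724 / 10.50 = 0.07356 h⁻¹
t½ = ln2 / k = 0.693147 / 0.07356 = 9.423 h

9.4 h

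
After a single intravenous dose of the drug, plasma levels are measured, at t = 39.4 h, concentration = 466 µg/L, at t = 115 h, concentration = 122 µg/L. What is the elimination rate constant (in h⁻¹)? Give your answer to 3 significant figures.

k = ln(C₁/C₂) / (t₂ − t₁) = ln(466/122) / (115 − 39.4)
  = 1.340 / 75.60 = 0.01772 h⁻¹

0.0177 h⁻¹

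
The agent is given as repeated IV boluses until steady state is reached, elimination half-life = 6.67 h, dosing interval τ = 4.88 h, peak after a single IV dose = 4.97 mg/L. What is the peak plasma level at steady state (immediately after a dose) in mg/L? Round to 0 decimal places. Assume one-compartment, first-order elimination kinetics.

k = ln2 / t½ = 0.693147 / 6.67 = 0.1039 h⁻¹
e^(−kτ) = e^(−0.1039 × 4.88) = 0.6023
Accumulation ratio R = 1 / (1 − e^(−kτ)) = 1 / (1 − 0.6023) = 2.514
Steady-state peak = C₀ × R = 4.97 × 2.514 = 12.49 mg/L

12 mg/L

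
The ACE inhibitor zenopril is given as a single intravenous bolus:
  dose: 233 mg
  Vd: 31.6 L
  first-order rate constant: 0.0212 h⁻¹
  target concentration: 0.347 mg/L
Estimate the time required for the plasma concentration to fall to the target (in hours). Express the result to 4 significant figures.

C₀ = Dose / Vd = 233.0 / 31.6 = 7.373 mg/L
t = ln(C₀ / C) / k = ln(7.373 / 0.347) / 0.02120
  = ln(21.25) / 0.02120 = 3.056 / 0.02120 = 144.2 h

144.2 h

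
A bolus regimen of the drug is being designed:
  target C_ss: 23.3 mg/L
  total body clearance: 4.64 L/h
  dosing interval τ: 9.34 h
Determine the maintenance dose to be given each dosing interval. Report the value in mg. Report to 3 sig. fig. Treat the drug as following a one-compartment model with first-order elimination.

1010 mg

At steady state, Dose/τ = Css × CL.
Dose = Css × CL × τ = 23.3 × 4.640 × 9.34 = 1010 mg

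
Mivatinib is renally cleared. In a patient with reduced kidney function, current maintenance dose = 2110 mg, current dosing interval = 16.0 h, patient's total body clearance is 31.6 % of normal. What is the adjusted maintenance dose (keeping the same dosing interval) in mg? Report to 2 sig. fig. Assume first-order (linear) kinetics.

670 mg

To keep the same average steady-state level, dosing rate must scale with clearance.
CL ratio = 31.6 / 100 = 0.3160
New dose (same interval) = 2110 × 0.3160 = 666.8 mg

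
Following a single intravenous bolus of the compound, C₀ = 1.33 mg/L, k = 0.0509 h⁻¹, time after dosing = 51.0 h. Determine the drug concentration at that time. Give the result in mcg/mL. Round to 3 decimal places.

C = C₀ · e^(−k·t) = 1.330 × e^(−0.05090 × 51.0)
  = 1.330 × 0.07458 = 0.09919 mg/L
(0.09919 mg/L = 0.09919 mcg/mL)

0.099 mcg/mL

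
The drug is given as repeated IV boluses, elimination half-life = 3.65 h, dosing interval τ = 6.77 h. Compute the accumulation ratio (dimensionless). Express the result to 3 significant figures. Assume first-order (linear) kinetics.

k = ln2 / t½ = 0.693147 / 3.65 = 0.1899 h⁻¹
e^(−kτ) = e^(−0.1899 × 6.77) = 0.2765
Accumulation ratio R = 1 / (1 − e^(−kτ)) = 1 / (1 − 0.2765) = 1.382

1.38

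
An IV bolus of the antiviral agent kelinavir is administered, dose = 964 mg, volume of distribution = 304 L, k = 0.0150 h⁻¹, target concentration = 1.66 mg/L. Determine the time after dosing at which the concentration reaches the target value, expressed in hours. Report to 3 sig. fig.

C₀ = Dose / Vd = 964.0 / 304 = 3.171 mg/L
t = ln(C₀ / C) / k = ln(3.171 / 1.66) / 0.01500
  = ln(1.910) / 0.01500 = 0.6471 / 0.01500 = 43.14 h

43.1 h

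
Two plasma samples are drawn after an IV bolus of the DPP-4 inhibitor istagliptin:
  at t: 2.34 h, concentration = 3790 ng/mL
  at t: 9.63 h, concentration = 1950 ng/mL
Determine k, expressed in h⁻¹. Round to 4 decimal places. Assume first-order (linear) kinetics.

k = ln(C₁/C₂) / (t₂ − t₁) = ln(3790/1950) / (9.63 − 2.34)
  = 0.6645 / 7.290 = 0.09115 h⁻¹

0.0912 h⁻¹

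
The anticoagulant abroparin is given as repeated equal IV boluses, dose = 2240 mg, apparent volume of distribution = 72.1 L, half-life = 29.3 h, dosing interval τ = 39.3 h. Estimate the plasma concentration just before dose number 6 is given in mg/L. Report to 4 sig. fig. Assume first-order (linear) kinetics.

20.06 mg/L

C₀ per dose = Dose / Vd = 2240 / 72.1 = 31.07 mg/L
k = ln2 / t½ = 0.693147 / 29.3 = 0.02366 h⁻¹
Fraction remaining after one interval: r = e^(−kτ) = e^(−0.02366 × 39.3) = 0.3946
Before dose 6, 5 doses have been given (aged 1τ, 2τ, 3τ, 4τ, 5τ).
C_trough = C₀ × (r + r² + … + r^5) = C₀ × r(1−r^5)/(1−r)
        = 31.07 × 0.3946 × (1 − 0.009567) / (1 − 0.3946) = 20.06 mg/L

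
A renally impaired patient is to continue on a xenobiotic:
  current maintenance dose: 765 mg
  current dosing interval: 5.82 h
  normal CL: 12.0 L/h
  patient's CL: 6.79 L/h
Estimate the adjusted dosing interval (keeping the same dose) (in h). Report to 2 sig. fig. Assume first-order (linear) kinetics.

10 h

To keep the same average steady-state level, dosing rate must scale with clearance.
CL ratio = 6.79 / 12.0 = 0.5658
New interval (same dose) = 5.82 / 0.5658 = 10.29 h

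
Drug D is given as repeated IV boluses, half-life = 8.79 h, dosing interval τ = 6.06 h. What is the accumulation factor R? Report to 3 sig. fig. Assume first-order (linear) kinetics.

k = ln2 / t½ = 0.693147 / 8.79 = 0.07886 h⁻¹
e^(−kτ) = e^(−0.07886 × 6.06) = 0.6201
Accumulation ratio R = 1 / (1 − e^(−kτ)) = 1 / (1 − 0.6201) = 2.632

2.63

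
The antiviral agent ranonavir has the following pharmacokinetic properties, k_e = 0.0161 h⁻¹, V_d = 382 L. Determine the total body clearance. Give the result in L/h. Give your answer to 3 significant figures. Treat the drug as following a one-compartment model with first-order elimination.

6.15 L/h

CL = k × Vd = 0.0161 × 382 = 6.150 L/h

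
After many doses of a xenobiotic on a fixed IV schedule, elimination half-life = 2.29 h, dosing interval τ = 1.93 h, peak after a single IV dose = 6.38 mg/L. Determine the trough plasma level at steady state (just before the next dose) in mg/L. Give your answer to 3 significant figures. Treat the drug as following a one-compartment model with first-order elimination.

k = ln2 / t½ = 0.693147 / 2.29 = 0.3027 h⁻¹
e^(−kτ) = e^(−0.3027 × 1.93) = 0.5575
Accumulation ratio R = 1 / (1 − e^(−kτ)) = 1 / (1 − 0.5575) = 2.260
Steady-state trough = C₀ × R × e^(−kτ) = 6.38 × 2.260 × 0.5575 = 8.038 mg/L

8.04 mg/L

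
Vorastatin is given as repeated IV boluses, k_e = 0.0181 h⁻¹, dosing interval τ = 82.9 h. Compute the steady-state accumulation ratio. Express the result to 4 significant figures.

e^(−kτ) = e^(−0.01810 × 82.9) = 0.2230
Accumulation ratio R = 1 / (1 − e^(−kτ)) = 1 / (1 − 0.2230) = 1.287

1.287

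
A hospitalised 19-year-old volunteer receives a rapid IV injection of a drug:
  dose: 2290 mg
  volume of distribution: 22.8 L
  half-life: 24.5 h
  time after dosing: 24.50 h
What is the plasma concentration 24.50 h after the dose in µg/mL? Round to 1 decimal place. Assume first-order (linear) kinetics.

C₀ = Dose / Vd = 2290 / 22.8 = 100.4 mg/L
k = ln2 / t½ = 0.693147 / 24.5 = 0.02829 h⁻¹
t / t½ = 24.50 / 24.5 = 1 half-lives
C = C₀ × (1/2)^1 = 100.4 × 0.5000 = 50.20 mg/L
(50.20 mg/L = 50.20 µg/mL)

50.2 µg/mL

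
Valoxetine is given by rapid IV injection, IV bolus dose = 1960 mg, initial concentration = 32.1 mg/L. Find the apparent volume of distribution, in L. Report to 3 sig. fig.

61.1 L

Vd = Dose / C₀ = 1960 / 32.1 = 61.06 L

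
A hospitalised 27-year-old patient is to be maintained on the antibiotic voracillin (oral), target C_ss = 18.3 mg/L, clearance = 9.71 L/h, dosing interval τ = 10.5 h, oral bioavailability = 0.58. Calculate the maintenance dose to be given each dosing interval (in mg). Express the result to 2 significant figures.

At steady state, F × (Dose/τ) = Css × CL.
Dose = Css × CL × τ / F = 18.3 × 9.710 × 10.5 / 0.58 = 3217 mg

3200 mg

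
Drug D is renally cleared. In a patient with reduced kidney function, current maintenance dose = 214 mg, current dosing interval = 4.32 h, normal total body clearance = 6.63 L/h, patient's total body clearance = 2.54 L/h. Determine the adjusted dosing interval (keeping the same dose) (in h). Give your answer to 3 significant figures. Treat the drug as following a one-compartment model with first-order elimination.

11.3 h

To keep the same average steady-state level, dosing rate must scale with clearance.
CL ratio = 2.54 / 6.63 = 0.3831
New interval (same dose) = 4.32 / 0.3831 = 11.28 h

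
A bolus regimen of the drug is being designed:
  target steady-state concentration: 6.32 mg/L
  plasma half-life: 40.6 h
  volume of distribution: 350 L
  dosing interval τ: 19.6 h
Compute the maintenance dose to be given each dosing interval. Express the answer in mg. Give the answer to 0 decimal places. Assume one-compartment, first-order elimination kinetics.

740 mg

k = ln2 / t½ = 0.693147 / 40.6 = 0.01707 h⁻¹
CL = k × Vd = 0.01707 × 350 = 5.975 L/h
At steady state, Dose/τ = Css × CL.
Dose = Css × CL × τ = 6.32 × 5.975 × 19.6 = 740.1 mg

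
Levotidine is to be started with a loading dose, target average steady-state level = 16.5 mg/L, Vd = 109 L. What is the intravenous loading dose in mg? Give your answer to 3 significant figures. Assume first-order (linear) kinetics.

1800 mg

LD = Css × Vd = 16.5 × 109 = 1799 mg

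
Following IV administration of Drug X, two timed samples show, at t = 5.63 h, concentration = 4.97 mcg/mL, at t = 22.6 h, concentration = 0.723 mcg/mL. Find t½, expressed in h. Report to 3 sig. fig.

k = ln(C₁/C₂) / (t₂ − t₁) = ln(4.97/0.723) / (22.6 − 5.63)
  = 1.928 / 16.97 = 0.1136 h⁻¹
t½ = ln2 / k = 0.693147 / 0.1136 = 6.102 h

6.10 h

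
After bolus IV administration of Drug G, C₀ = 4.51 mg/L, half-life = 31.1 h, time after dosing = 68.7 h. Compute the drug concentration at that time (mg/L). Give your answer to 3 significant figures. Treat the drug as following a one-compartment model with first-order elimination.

0.975 mg/L

k = ln2 / t½ = 0.693147 / 31.1 = 0.02229 h⁻¹
C = C₀ · e^(−k·t) = 4.510 × e^(−0.02229 × 68.7)
  = 4.510 × 0.2162 = 0.9751 mg/L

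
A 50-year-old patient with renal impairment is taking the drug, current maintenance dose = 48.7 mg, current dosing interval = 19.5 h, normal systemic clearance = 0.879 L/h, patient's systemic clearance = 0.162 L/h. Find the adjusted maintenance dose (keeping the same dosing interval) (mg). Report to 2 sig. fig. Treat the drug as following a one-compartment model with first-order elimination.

To keep the same average steady-state level, dosing rate must scale with clearance.
CL ratio = 0.162 / 0.879 = 0.1843
New dose (same interval) = 48.7 × 0.1843 = 8.975 mg

9.0 mg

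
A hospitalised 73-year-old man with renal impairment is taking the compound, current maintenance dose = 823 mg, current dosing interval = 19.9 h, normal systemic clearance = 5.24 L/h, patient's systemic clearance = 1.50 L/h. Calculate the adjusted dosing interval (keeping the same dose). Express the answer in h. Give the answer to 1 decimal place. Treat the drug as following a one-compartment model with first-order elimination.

To keep the same average steady-state level, dosing rate must scale with clearance.
CL ratio = 1.50 / 5.24 = 0.2863
New interval (same dose) = 19.9 / 0.2863 = 69.51 h

69.5 h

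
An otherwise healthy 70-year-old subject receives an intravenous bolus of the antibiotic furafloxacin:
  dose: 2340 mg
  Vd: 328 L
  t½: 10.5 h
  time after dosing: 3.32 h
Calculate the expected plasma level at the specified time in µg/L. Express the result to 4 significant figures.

5730 µg/L

C₀ = Dose / Vd = 2340 / 328 = 7.134 mg/L
k = ln2 / t½ = 0.693147 / 10.5 = 0.06601 h⁻¹
C = C₀ · e^(−k·t) = 7.134 × e^(−0.06601 × 3.32)
  = 7.134 × 0.8032 = 5.730 mg/L
Convert: 5.730 mg/L × 1000 = 5730 µg/L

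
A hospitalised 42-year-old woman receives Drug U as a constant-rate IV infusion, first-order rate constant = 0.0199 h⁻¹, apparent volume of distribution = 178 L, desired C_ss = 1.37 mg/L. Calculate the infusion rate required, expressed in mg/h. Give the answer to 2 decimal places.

4.85 mg/h

CL = k × Vd = 0.01990 × 178 = 3.542 L/h
At steady state, infusion rate R₀ = Css × CL = 1.37 × 3.542 = 4.853 mg/h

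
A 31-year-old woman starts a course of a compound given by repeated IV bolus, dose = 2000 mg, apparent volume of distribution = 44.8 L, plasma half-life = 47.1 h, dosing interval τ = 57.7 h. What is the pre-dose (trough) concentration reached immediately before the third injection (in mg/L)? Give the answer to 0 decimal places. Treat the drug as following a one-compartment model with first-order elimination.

27 mg/L

C₀ per dose = Dose / Vd = 2000 / 44.8 = 44.64 mg/L
k = ln2 / t½ = 0.693147 / 47.1 = 0.01472 h⁻¹
Fraction remaining after one interval: r = e^(−kτ) = e^(−0.01472 × 57.7) = 0.4277
Before dose 3, 2 doses have been given (aged 1τ, 2τ).
C_trough = C₀ × (r + r²) = 44.64 × (0.4277 + 0.1829) = 27.26 mg/L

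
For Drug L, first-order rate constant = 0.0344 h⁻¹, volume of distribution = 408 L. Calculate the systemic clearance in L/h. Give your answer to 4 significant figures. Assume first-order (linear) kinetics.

CL = k × Vd = 0.0344 × 408 = 14.04 L/h

14.04 L/h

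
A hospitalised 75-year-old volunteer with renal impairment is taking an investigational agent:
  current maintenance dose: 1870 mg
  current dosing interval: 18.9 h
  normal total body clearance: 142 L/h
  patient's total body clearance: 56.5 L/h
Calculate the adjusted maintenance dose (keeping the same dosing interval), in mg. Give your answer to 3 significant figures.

744 mg

To keep the same average steady-state level, dosing rate must scale with clearance.
CL ratio = 56.5 / 142 = 0.3979
New dose (same interval) = 1870 × 0.3979 = 744.1 mg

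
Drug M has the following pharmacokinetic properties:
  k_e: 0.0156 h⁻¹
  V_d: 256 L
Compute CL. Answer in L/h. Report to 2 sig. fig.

4.0 L/h

CL = k × Vd = 0.0156 × 256 = 3.994 L/h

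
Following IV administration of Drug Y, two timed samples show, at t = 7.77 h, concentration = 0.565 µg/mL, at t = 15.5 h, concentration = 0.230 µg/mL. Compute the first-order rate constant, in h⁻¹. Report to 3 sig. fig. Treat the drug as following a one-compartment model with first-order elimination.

k = ln(C₁/C₂) / (t₂ − t₁) = ln(0.565/0.230) / (15.5 − 7.77)
  = 0.8987 / 7.730 = 0.1163 h⁻¹

0.116 h⁻¹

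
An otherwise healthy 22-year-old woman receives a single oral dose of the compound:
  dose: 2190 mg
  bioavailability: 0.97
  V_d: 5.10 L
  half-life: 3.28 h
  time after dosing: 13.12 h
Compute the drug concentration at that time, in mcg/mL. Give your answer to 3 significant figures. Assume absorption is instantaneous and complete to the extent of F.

Amount reaching circulation = F × Dose = 0.97 × 2190 = 2124 mg
C₀ = F·Dose / Vd = 2124 / 5.10 = 416.5 mg/L
k = ln2 / t½ = 0.693147 / 3.28 = 0.2113 h⁻¹
t / t½ = 13.12 / 3.28 = 4 half-lives
C = C₀ × (1/2)^4 = 416.5 × 0.06250 = 26.03 mg/L
(26.03 mg/L = 26.03 mcg/mL)

26.0 mcg/mL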